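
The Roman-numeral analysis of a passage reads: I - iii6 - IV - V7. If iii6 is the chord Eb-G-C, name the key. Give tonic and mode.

The chord Cm/Eb is a minor triad rooted on C; its label is iii6.
iii6 on C implies C is the mediant; that puts the tonic at Ab, and the lowercase numeral fits major mode.

Ab major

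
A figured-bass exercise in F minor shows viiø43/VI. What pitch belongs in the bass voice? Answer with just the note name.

The applied chord viiø43/VI is rooted on C: C-Eb-Gb-Bb.
The figure 43 means second inversion — the fifth is in the bass.

Gb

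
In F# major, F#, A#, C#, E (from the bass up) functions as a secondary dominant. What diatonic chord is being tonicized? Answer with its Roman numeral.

IV

The chord is a dominant seventh chord on F#.
A dominant resolves down a perfect fifth: F# → B. In F# major, B is scale degree 4, i.e. IV.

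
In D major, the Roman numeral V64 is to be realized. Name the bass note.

V in D major has root A; the chord is A-C#-E.
The figure 64 means second inversion — the fifth is in the bass.

E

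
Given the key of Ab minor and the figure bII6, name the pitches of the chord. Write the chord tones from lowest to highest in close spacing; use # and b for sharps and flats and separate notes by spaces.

Db Fb Bbb

bII6 is the Neapolitan sixth — a major triad on the lowered second degree, here in its customary first inversion. In Ab minor that root is Bbb.
So the chord is Bbb-Db-Fb.
The figured bass 6 indicates first inversion, placing the third (Db) in the bass: Db-Fb-Bbb.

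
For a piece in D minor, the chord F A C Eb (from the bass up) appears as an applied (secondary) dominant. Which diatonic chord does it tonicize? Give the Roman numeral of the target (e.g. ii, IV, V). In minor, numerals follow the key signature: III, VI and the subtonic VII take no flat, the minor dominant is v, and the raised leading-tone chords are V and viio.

The chord is a dominant seventh chord on F.
A dominant resolves down a perfect fifth: F → Bb. In D minor, Bb is scale degree 6, i.e. VI.

VI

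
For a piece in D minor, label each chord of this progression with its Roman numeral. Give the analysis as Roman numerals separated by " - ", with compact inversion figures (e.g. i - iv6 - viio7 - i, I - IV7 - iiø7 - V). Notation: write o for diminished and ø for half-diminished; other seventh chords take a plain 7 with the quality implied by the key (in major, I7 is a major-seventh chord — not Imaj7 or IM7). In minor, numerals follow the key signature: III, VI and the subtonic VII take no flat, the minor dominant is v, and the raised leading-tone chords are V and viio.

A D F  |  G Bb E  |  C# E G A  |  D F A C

i64 - iio6 - V65 - i7

A-D-F: minor triad on D = scale degree 1 → i64.
G-Bb-E has root E, degree 2 in D minor, so iio6.
C#-E-G-A has root A, degree 5 in D minor, so V65.
D-F-A-C: minor seventh chord on D = scale degree 1 → i7.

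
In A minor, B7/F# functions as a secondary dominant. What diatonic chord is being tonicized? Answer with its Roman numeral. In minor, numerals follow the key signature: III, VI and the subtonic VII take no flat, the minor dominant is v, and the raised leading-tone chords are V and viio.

V

The chord is a dominant seventh chord on B.
A dominant resolves down a perfect fifth: B → E. In A minor, E is scale degree 5, i.e. V.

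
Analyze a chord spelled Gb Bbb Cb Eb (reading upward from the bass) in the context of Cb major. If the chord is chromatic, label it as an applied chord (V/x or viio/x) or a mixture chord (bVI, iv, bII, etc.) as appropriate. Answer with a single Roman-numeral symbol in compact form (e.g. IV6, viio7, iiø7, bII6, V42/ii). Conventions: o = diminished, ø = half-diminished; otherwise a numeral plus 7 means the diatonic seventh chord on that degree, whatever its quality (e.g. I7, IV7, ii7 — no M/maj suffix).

V43/IV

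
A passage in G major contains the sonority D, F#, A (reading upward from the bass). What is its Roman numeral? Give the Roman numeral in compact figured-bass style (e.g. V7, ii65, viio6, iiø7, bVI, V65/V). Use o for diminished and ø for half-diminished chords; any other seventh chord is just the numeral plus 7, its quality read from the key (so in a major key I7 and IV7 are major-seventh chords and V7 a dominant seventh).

Stacked in thirds the chord is D-F#-A: a major triad on D.
D is scale degree 5 in G major, and a major triad on that degree is written V.

V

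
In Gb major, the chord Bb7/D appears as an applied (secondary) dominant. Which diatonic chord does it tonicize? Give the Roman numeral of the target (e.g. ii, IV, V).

vi

The chord is a dominant seventh chord on Bb.
A dominant resolves down a perfect fifth: Bb → Eb. In Gb major, Eb is scale degree 6, i.e. vi.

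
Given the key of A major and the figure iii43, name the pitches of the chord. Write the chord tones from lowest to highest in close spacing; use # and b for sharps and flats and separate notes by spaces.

G# B C# E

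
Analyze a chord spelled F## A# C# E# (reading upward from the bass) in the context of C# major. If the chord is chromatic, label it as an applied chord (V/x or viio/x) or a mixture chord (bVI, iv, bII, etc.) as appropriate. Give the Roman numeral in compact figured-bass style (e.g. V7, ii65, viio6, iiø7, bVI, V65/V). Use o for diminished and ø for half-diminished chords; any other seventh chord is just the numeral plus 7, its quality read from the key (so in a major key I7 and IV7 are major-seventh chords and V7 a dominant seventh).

viiø7/V

Stacked in thirds the chord is F##-A#-C#-E#: a half-diminished seventh chord on F##.
F## sits a half step below G# (V in C# major); a diminished chord there is the applied leading-tone chord of V.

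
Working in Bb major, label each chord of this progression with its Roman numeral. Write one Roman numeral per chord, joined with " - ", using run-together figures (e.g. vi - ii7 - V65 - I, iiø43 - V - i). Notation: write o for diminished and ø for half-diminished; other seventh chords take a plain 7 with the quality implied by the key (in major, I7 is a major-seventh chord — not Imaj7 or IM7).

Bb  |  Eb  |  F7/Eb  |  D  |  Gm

Bb has root Bb, degree 1 in Bb major, so I.
Eb: major triad on Eb = scale degree 4 → IV.
F7/Eb has root F, degree 5 in Bb major, so V42.
D: chromatic; D is V of vi, so V/vi.
Gm: root G is the submediant; minor triad there is vi.

I - IV - V42 - V/vi - vi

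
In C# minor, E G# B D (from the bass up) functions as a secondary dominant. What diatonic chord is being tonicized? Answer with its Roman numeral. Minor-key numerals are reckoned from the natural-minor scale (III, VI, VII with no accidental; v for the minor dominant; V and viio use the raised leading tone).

VI

The chord is a dominant seventh chord on E.
A dominant resolves down a perfect fifth: E → A. In C# minor, A is scale degree 6, i.e. VI.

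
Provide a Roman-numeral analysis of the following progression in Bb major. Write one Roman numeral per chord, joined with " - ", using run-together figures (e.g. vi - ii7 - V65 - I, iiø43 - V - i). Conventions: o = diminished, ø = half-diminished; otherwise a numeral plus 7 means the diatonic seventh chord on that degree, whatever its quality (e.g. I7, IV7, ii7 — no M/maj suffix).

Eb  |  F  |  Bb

IV - V - I

Eb: root Eb is the subdominant; major triad there is IV.
F: major triad on F = scale degree 5 → V.
Bb: root Bb is the tonic; major triad there is I.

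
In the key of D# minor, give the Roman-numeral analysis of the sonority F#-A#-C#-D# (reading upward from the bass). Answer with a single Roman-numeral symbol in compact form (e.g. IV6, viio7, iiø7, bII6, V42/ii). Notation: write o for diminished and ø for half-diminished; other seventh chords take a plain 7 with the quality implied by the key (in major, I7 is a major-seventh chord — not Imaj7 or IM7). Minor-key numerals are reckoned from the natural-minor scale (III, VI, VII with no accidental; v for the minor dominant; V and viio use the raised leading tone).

i65

Stacked in thirds the chord is D#-F#-A#-C#: a minor seventh chord on D#.
In D# minor, D# is the tonic; the diatonic minor seventh chord there is i7.
With F# in the bass the chord is in first inversion, so the figured bass is 65.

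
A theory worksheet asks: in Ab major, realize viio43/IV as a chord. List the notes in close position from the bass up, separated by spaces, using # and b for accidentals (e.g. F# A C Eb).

viio43/IV is a secondary leading-tone chord. The target IV is Db in Ab major; the applied chord is rooted a semitone below, on C.
Building a fully diminished seventh chord on C gives C-Eb-Gb-Bbb.
With the 43 figure the chord is in second inversion; from the bass Gb upward in close position it reads Gb-Bbb-C-Eb.

Gb Bbb C Eb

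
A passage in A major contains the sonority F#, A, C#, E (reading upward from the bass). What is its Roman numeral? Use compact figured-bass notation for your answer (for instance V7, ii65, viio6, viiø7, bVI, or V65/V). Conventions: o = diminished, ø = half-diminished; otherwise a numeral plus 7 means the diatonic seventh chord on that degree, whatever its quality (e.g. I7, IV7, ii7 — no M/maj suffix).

The pitches F#-A-C#-E form a minor seventh chord rooted on F#.
In A major, F# is the submediant; the diatonic minor seventh chord there is vi7.

vi7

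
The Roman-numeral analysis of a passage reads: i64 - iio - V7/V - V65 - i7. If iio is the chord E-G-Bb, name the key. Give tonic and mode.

The anchor chord is a diminished triad on E, labeled iio.
If E is scale degree 2 and the mode makes that degree carry a diminished triad, the tonic is D and the mode is minor.

D minor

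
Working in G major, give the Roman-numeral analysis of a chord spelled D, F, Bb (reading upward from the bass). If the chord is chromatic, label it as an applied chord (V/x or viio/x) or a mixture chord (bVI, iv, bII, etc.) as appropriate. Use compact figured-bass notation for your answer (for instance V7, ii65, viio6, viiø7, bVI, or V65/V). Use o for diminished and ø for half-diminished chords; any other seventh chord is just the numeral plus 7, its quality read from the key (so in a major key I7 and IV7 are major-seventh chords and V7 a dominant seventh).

bIII6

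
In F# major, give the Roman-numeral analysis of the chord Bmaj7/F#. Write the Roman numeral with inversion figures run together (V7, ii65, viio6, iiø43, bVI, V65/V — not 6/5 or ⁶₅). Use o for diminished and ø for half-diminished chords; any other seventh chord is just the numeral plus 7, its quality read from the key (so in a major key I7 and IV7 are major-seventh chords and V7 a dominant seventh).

Stacked in thirds the chord is B-D#-F#-A#: a major seventh chord on B.
B is scale degree 4 in F# major, and a major seventh chord on that degree is written IV7.
With F# in the bass the chord is in second inversion, so the figured bass is 43.

IV43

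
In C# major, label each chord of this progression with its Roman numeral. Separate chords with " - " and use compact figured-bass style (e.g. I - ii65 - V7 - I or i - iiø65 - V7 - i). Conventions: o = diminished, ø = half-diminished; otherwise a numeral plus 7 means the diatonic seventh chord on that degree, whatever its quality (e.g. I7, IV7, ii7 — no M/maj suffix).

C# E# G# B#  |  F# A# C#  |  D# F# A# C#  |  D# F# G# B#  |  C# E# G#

I7 - IV - ii7 - V43 - I

C#-E#-G#-B#: major seventh chord on C# = scale degree 1 → I7.
F#-A#-C# has root F#, degree 4 in C# major, so IV.
D#-F#-A#-C#: root D# is the supertonic; minor seventh chord there is ii7.
D#-F#-G#-B#: dominant seventh chord on G# = scale degree 5 → V43.
C#-E#-G# has root C#, degree 1 in C# major, so I.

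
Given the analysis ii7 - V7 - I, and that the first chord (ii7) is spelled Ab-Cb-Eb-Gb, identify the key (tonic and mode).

Gb major

The chord Abm7 is a minor seventh chord rooted on Ab; its label is ii7.
Counting down one scale step from Ab places the tonic on Gb; a minor seventh chord on degree 2 is diatonic only in major.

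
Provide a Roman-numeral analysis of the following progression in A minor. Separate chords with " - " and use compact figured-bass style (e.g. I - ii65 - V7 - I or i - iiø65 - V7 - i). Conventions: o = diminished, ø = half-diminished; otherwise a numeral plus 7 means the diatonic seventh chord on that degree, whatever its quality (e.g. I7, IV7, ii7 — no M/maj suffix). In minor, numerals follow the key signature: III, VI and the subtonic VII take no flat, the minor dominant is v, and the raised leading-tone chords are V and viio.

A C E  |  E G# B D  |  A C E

i - V7 - i

A-C-E: root A is the tonic; minor triad there is i.
E-G#-B-D has root E, degree 5 in A minor, so V7.
A-C-E: root A is the tonic; minor triad there is i.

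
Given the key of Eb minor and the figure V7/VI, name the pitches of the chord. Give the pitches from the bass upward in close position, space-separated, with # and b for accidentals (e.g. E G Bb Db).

V7/VI is a secondary dominant — the dominant seventh of VI. VI in Eb minor is Cb, so the applied chord's root is Gb, a perfect fifth above.
Building a dominant seventh chord on Gb gives Gb-Bb-Db-Fb.

Gb Bb Db Fb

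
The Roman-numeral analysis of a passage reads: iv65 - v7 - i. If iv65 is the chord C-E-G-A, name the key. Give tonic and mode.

E minor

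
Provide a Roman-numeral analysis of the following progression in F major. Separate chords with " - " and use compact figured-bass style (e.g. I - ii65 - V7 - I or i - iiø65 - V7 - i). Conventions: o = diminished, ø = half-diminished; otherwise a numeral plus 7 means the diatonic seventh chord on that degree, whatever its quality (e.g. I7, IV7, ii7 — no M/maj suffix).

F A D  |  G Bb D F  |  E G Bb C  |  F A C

vi6 - ii7 - V65 - I

F-A-D: root D is the submediant; minor triad there is vi6.
G-Bb-D-F: root G is the supertonic; minor seventh chord there is ii7.
E-G-Bb-C: root C is the dominant; dominant seventh chord there is V65.
F-A-C has root F, degree 1 in F major, so I.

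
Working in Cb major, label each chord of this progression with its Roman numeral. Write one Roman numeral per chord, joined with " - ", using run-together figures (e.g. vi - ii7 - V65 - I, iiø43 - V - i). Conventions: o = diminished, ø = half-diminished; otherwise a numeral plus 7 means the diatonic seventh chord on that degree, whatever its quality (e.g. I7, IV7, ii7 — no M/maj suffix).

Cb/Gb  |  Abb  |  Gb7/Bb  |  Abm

Cb/Gb has root Cb, degree 1 in Cb major, so I64.
Abb: Abb with this quality isn't in the key; it's bVI, borrowed from the parallel minor.
Gb7/Bb: root Gb is the dominant; dominant seventh chord there is V65.
Abm: minor triad on Ab = scale degree 6 → vi.

I64 - bVI - V65 - vi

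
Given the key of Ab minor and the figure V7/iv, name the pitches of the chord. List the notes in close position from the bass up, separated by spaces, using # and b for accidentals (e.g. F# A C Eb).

V7/iv is a secondary dominant — the dominant seventh of iv. iv in Ab minor is Db, so the applied chord's root is Ab, a perfect fifth above.
Building a dominant seventh chord on Ab gives Ab-C-Eb-Gb.

Ab C Eb Gb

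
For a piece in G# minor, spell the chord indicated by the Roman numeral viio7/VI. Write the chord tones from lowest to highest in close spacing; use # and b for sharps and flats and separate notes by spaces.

D# F# A C

viio7/VI is a secondary leading-tone chord. The target VI is E in G# minor; the applied chord is rooted a semitone below, on D#.
Building a fully diminished seventh chord on D# gives D#-F#-A-C.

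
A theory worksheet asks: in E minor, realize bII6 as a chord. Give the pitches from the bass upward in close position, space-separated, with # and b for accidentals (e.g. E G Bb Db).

A C F

Scale degree 2 in E minor is F#; lowering it a half step gives F. bII6 is the Neapolitan sixth — a major triad on the lowered second degree, here in its customary first inversion.
So the chord is F-A-C, a major triad.
The figured bass 6 indicates first inversion, placing the third (A) in the bass: A-C-F.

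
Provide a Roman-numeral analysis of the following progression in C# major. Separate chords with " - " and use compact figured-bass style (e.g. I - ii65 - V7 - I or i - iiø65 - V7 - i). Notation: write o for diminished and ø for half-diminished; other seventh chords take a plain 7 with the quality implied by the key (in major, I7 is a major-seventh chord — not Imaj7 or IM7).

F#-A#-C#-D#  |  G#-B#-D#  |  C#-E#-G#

ii65 - V - I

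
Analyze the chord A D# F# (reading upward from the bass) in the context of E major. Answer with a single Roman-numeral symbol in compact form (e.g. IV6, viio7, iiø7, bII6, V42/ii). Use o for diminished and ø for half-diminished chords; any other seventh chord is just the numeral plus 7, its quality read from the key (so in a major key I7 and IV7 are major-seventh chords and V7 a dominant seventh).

viio64

Stacked in thirds the chord is D#-F#-A: a diminished triad on D#.
D# is scale degree 7 in E major, and a diminished triad on that degree is written viio.
With A in the bass the chord is in second inversion, so the figured bass is 64.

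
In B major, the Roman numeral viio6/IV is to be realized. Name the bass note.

The applied chord viio6/IV is rooted on D#: D#-F#-A.
The figure 6 means first inversion — the third is in the bass.

F#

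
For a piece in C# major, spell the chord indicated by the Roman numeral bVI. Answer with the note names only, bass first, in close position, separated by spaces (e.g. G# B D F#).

A C# E

bVI is a major triad on the lowered sixth degree, borrowed from the parallel minor. In C# major that root is A.
So the chord is A-C#-E, a major triad.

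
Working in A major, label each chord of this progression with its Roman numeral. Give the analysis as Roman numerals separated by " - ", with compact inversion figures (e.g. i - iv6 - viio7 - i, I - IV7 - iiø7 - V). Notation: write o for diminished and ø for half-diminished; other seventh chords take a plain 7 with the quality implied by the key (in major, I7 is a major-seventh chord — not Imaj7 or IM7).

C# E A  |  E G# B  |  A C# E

C#-E-A has root A, degree 1 in A major, so I6.
E-G#-B: major triad on E = scale degree 5 → V.
A-C#-E has root A, degree 1 in A major, so I.

I6 - V - I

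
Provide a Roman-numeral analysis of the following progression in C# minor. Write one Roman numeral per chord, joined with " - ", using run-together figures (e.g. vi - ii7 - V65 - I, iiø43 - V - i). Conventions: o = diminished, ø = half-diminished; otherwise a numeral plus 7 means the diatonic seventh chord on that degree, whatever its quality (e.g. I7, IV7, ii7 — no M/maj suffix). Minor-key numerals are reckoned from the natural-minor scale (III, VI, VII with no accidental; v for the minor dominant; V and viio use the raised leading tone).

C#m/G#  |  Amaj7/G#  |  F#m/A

C#m/G#: minor triad on C# = scale degree 1 → i64.
Amaj7/G# has root A, degree 6 in C# minor, so VI42.
F#m/A: minor triad on F# = scale degree 4 → iv6.

i64 - VI42 - iv6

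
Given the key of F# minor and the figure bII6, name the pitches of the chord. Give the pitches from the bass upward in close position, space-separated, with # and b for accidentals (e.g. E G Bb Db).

B D G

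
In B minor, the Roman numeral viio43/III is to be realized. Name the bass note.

The applied chord viio43/III is rooted on C#: C#-E-G-Bb.
The figure 43 means second inversion — the fifth is in the bass.

G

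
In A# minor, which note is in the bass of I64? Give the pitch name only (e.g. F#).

I in A# minor has root A#; the chord is A#-C##-E#.
The figure 64 means second inversion — the fifth is in the bass.

E#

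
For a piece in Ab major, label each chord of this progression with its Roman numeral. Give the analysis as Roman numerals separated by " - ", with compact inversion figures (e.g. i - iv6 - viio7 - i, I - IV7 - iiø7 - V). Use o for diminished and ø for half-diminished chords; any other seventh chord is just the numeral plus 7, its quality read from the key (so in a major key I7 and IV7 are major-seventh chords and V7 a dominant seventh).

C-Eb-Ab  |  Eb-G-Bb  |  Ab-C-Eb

I6 - V - I

C-Eb-Ab: major triad on Ab = scale degree 1 → I6.
Eb-G-Bb: major triad on Eb = scale degree 5 → V.
Ab-C-Eb: major triad on Ab = scale degree 1 → I.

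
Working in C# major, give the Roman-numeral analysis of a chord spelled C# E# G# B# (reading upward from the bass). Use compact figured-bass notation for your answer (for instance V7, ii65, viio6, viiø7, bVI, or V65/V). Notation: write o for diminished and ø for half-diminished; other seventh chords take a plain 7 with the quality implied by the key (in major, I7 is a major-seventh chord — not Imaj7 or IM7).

Stacked in thirds the chord is C#-E#-G#-B#: a major seventh chord on C#.
In C# major, C# is the tonic; the diatonic major seventh chord there is I7.

I7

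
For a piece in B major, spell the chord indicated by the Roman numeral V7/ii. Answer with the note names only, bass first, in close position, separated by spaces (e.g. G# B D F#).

G# B# D# F#

V7/ii is a secondary dominant — the dominant seventh of ii. ii in B major is C#, so the applied chord's root is G#, a perfect fifth above.
Building a dominant seventh chord on G# gives G#-B#-D#-F#.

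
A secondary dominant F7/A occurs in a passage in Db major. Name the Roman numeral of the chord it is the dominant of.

vi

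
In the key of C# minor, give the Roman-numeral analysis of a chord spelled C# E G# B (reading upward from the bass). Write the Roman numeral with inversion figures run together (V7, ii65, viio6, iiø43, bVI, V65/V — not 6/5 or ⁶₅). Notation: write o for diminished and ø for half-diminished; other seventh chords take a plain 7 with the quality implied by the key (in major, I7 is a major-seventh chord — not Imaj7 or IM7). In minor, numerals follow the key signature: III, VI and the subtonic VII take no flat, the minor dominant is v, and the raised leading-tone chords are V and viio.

i7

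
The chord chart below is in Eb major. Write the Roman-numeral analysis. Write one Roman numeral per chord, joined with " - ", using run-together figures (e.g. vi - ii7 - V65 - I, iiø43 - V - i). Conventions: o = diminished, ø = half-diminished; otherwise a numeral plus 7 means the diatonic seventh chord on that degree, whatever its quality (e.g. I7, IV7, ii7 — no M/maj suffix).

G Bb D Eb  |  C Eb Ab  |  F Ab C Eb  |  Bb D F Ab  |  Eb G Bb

G-Bb-D-Eb: major seventh chord on Eb = scale degree 1 → I65.
C-Eb-Ab: root Ab is the subdominant; major triad there is IV6.
F-Ab-C-Eb has root F, degree 2 in Eb major, so ii7.
Bb-D-F-Ab: root Bb is the dominant; dominant seventh chord there is V7.
Eb-G-Bb: root Eb is the tonic; major triad there is I.

I65 - IV6 - ii7 - V7 - I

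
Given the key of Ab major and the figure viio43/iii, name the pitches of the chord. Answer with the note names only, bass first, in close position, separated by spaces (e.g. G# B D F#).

viio43/iii is a secondary leading-tone chord. The target iii is C in Ab major; the applied chord is rooted a semitone below, on B.
Building a fully diminished seventh chord on B gives B-D-F-Ab.
The figured bass 43 indicates second inversion, placing the fifth (F) in the bass: F-Ab-B-D.

F Ab B D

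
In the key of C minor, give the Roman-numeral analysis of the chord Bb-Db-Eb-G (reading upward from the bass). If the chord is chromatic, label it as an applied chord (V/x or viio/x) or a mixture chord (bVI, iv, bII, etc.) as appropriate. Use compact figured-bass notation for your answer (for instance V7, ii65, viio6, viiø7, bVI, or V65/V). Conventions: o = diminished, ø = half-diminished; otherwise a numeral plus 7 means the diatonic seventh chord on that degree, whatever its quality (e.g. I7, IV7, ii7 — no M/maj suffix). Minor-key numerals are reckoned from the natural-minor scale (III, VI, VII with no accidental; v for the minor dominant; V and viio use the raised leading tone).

The pitches Eb-G-Bb-Db form a dominant seventh chord rooted on Eb.
Eb is not a diatonic chord root with this quality in C minor, but it lies a perfect fifth above Ab (VI), so the chord functions as an applied dominant of VI.
With Bb in the bass the chord is in second inversion, so the figured bass is 43.

V43/VI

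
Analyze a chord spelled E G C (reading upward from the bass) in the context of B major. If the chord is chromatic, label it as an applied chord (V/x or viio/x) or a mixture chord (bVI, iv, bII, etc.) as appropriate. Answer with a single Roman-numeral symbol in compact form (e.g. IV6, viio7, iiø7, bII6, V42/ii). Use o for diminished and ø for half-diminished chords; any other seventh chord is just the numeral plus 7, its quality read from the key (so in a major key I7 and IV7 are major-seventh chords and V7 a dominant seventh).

Stacked in thirds the chord is C-E-G: a major triad on C.
C is the lowered second degree of B major (diatonic 2 would be C#). This is the Neapolitan sixth — a major triad on the lowered second degree, here in its customary first inversion.
With E in the bass the chord is in first inversion, so the figured bass is 6.

bII6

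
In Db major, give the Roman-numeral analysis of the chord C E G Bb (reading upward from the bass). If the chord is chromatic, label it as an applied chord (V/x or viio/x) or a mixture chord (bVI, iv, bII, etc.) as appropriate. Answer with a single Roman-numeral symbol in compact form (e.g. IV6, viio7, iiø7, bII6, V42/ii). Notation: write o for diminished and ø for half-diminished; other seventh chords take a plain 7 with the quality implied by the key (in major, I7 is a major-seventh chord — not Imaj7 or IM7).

The pitches C-E-G-Bb form a dominant seventh chord rooted on C.
C is not a diatonic chord root with this quality in Db major, but it lies a perfect fifth above F (iii), so the chord functions as an applied dominant of iii.

V7/iii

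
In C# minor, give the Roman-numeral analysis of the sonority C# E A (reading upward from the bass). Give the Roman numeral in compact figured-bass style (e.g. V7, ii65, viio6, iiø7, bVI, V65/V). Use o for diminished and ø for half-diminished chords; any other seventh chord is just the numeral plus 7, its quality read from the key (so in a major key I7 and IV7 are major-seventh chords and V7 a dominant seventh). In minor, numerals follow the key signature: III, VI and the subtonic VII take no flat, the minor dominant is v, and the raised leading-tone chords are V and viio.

Stacked in thirds the chord is A-C#-E: a major triad on A.
In C# minor, A is the submediant; the diatonic major triad there is VI.
With C# in the bass the chord is in first inversion, so the figured bass is 6.

VI6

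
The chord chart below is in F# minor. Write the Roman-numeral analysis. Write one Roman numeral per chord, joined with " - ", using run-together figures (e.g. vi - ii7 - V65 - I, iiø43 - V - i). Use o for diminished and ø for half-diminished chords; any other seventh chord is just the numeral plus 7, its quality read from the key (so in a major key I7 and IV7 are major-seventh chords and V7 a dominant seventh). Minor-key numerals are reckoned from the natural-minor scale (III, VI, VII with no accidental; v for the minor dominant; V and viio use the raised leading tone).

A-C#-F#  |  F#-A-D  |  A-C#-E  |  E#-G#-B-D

A-C#-F# has root F#, degree 1 in F# minor, so i6.
F#-A-D: root D is the submediant; major triad there is VI6.
A-C#-E has root A, degree 3 in F# minor, so III.
E#-G#-B-D has root E#, degree 7 in F# minor, so viio7.

i6 - VI6 - III - viio7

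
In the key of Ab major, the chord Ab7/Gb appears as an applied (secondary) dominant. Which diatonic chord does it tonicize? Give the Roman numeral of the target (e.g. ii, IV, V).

IV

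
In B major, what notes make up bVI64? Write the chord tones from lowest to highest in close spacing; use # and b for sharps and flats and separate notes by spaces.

bVI64 is a major triad on the lowered sixth degree, borrowed from the parallel minor. In B major that root is G.
So the chord is G-B-D.
The figured bass 64 indicates second inversion, placing the fifth (D) in the bass: D-G-B.

D G B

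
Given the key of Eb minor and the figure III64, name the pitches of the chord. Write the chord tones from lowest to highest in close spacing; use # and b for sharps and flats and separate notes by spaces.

In Eb minor, the mediant is Gb, and the diatonic chord built there is a major triad.
Stacking thirds from Gb gives Gb-Bb-Db.
The figured bass 64 indicates second inversion, placing the fifth (Db) in the bass: Db-Gb-Bb.

Db Gb Bb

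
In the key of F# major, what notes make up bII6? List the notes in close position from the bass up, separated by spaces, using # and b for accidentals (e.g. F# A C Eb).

bII6 is the Neapolitan sixth — a major triad on the lowered second degree, here in its customary first inversion. In F# major that root is G.
So the chord is G-B-D.
With the 6 figure the chord is in first inversion; from the bass B upward in close position it reads B-D-G.

B D G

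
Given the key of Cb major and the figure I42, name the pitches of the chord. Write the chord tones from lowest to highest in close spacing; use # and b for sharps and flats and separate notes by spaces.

The numeral's case and figure indicate a major seventh chord. In Cb major its root, scale degree 1, is Cb.
Stacking thirds from Cb gives Cb-Eb-Gb-Bb.
The figured bass 42 indicates third inversion, placing the seventh (Bb) in the bass: Bb-Cb-Eb-Gb.

Bb Cb Eb Gb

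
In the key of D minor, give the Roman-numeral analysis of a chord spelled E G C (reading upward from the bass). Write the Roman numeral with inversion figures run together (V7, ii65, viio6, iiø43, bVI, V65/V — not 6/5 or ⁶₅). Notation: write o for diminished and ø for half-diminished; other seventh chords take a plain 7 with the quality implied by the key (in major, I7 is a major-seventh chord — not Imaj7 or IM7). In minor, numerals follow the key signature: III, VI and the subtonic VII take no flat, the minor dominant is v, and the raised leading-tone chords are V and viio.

VII6

Stacked in thirds the chord is C-E-G: a major triad on C.
In D minor, C is the subtonic; the diatonic major triad there is VII.
With E in the bass the chord is in first inversion, so the figured bass is 6.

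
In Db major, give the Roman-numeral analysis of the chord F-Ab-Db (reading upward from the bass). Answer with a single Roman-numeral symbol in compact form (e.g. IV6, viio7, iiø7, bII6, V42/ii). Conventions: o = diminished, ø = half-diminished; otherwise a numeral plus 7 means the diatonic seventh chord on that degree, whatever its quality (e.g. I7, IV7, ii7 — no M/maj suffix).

I6

Stacked in thirds the chord is Db-F-Ab: a major triad on Db.
In Db major, Db is the tonic; the diatonic major triad there is I.
With F in the bass the chord is in first inversion, so the figured bass is 6.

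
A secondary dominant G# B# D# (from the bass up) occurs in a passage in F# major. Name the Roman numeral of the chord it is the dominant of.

The chord is a major triad on G#.
A dominant resolves down a perfect fifth: G# → C#. In F# major, C# is scale degree 5, i.e. V.

V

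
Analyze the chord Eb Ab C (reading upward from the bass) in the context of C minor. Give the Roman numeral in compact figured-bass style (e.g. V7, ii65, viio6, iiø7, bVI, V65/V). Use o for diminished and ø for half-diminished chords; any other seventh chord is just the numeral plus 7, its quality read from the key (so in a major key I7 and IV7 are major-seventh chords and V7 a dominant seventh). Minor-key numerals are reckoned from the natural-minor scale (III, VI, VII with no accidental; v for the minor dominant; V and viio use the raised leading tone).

VI64

Stacked in thirds the chord is Ab-C-Eb: a major triad on Ab.
Ab is scale degree 6 in C minor, and a major triad on that degree is written VI.
With Eb in the bass the chord is in second inversion, so the figured bass is 64.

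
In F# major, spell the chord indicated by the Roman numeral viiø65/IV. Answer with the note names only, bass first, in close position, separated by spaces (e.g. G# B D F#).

viiø65/IV is a secondary leading-tone chord. The target IV is B in F# major; the applied chord is rooted a semitone below, on A#.
Building a half-diminished seventh chord on A# gives A#-C#-E-G#.
With the 65 figure the chord is in first inversion; from the bass C# upward in close position it reads C#-E-G#-A#.

C# E G# A#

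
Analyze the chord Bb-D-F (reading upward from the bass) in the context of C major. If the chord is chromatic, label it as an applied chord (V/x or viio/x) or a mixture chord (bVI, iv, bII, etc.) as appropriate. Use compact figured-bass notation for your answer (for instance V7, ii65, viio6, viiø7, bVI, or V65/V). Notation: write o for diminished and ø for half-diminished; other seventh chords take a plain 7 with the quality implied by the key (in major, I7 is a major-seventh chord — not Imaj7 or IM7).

bVII

Stacked in thirds the chord is Bb-D-F: a major triad on Bb.
Bb is the lowered seventh degree of C major (diatonic 7 would be B). This is a major triad on the lowered seventh degree (the subtonic), borrowed from the parallel minor.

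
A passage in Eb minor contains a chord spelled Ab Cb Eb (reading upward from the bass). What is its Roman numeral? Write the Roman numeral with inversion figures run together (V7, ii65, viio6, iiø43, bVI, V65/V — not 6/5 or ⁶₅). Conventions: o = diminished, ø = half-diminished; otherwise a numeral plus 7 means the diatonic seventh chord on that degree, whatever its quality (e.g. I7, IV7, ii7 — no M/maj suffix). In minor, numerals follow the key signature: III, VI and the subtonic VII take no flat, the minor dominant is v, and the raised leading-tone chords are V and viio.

Stacked in thirds the chord is Ab-Cb-Eb: a minor triad on Ab.
In Eb minor, Ab is the subdominant; the diatonic minor triad there is iv.

iv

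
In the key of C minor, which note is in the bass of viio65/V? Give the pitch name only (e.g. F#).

A

The applied chord viio65/V is rooted on F#: F#-A-C-Eb.
The figure 65 means first inversion — the third is in the bass.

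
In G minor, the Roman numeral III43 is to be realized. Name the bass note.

III in G minor has root Bb; the chord is Bb-D-F-A.
The figure 43 means second inversion — the fifth is in the bass.

F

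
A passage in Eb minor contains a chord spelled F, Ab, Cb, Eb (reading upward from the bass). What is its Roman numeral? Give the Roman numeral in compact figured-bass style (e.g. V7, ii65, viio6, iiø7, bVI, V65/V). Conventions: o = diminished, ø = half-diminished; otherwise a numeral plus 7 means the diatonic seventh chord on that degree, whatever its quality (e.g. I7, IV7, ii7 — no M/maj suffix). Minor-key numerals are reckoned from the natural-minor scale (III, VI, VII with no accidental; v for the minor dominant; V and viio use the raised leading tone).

Stacked in thirds the chord is F-Ab-Cb-Eb: a half-diminished seventh chord on F.
In Eb minor, F is the supertonic; the diatonic half-diminished seventh chord there is iiø7.

iiø7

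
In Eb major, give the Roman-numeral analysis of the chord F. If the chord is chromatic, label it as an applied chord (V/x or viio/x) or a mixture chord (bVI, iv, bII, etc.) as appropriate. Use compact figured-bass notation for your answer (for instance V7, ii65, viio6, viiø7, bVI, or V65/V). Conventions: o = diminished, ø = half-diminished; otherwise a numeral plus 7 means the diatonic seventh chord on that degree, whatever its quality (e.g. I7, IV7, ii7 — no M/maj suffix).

V/V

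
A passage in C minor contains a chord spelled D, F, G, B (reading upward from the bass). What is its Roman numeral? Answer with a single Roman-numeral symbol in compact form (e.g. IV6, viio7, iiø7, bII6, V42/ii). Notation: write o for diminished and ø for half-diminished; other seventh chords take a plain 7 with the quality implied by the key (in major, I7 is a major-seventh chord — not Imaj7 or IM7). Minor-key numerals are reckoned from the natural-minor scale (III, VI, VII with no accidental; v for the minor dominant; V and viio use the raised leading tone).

V43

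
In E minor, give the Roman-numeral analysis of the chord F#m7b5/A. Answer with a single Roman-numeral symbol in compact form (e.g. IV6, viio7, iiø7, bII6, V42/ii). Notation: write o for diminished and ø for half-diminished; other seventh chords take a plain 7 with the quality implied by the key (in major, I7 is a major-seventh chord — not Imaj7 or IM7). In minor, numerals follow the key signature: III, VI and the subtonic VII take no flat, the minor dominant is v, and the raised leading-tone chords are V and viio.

iiø65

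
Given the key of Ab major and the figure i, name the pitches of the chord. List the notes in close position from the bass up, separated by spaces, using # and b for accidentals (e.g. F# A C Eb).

Scale degree 1 in Ab major is Ab; here the chord built on it is altered to a minor triad. i is the minor tonic, borrowed from the parallel minor.
So the chord is Ab-Cb-Eb, a minor triad.

Ab Cb Eb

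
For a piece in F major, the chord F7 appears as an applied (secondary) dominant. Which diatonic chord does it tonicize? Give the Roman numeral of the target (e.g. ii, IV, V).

IV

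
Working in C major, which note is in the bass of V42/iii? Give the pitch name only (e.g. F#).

The applied chord V42/iii is rooted on B: B-D#-F#-A.
The figure 42 means third inversion — the seventh is in the bass.

A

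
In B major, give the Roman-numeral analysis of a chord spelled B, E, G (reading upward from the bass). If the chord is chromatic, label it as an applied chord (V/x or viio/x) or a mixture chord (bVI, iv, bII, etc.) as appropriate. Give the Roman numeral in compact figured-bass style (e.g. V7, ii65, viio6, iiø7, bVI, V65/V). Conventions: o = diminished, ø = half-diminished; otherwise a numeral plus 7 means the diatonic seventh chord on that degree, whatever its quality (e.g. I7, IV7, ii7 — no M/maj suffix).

iv64

Stacked in thirds the chord is E-G-B: a minor triad on E.
E is the fourth degree of B major. This is the minor subdominant, borrowed from the parallel minor.
With B in the bass the chord is in second inversion, so the figured bass is 64.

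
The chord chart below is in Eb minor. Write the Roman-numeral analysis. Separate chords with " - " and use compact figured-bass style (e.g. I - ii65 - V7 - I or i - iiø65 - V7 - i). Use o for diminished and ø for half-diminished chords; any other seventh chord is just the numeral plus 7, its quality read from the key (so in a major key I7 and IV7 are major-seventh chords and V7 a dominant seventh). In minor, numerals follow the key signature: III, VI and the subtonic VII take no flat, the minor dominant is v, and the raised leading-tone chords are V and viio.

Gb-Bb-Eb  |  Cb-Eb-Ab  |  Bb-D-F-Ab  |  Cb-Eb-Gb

i6 - iv6 - V7 - VI

Gb-Bb-Eb: minor triad on Eb = scale degree 1 → i6.
Cb-Eb-Ab has root Ab, degree 4 in Eb minor, so iv6.
Bb-D-F-Ab: root Bb is the dominant; dominant seventh chord there is V7.
Cb-Eb-Gb: root Cb is the submediant; major triad there is VI.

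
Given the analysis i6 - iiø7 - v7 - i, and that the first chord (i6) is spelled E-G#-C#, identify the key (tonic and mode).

The chord C#m/E is a minor triad rooted on C#; its label is i6.
If C# is scale degree 1 and the mode makes that degree carry a minor triad, the tonic is C# and the mode is minor.

C# minor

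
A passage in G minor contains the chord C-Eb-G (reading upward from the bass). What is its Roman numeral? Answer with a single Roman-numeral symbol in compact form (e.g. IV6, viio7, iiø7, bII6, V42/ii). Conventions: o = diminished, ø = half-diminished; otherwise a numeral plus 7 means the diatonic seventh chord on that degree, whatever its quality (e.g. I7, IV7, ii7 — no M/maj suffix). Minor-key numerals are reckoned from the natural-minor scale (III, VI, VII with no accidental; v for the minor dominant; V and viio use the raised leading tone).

iv

The pitches C-Eb-G form a minor triad rooted on C.
In G minor, C is the subdominant; the diatonic minor triad there is iv.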